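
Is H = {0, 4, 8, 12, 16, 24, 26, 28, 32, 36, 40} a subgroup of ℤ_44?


Subgroup test for H = {0, 4, 8, 12, 16, 24, 26, 28, 32, 36, 40} in (ℤ_44, +):
(1) 0 ∈ H? Yes
(2) Closure: for all a,b ∈ H, (a+b) mod 44 ∈ H? No  [counterexample: 4 + 16 = 20 ∉ H]
(3) Inverses: for all a ∈ H, -a mod 44 ∈ H? No

No, H is not a subgroup of ℤ_44


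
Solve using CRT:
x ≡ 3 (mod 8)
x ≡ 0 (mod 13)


m₁ = 8, m₂ = 13, gcd = 1, so CRT applies. M = m₁·m₂ = 104
Let M₁ = M/m₁ = 13, M₂ = M/m₂ = 8
Find y₁ ≡ M₁⁻¹ (mod m₁): 13⁻¹ ≡ 5 (mod 8)
Find y₂ ≡ M₂⁻¹ (mod m₂): 8⁻¹ ≡ 5 (mod 13)
x = a₁·M₁·y₁ + a₂·M₂·y₂ = 3·13·5 + 0·8·5 = 195
Reduce mod 104: x ≡ 91
Check: 91 mod 8 = 3 ✓, 91 mod 13 = 0 ✓

x ≡ 91 (mod 104)


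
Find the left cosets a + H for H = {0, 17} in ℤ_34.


H = {0, 17}, |H| = 2
Number of cosets = |G|/|H| = 34/2 = 17
0 + H = {0, 17}
1 + H = {1, 18}
2 + H = {2, 19}
3 + H = {3, 20}
4 + H = {4, 21}
5 + H = {5, 22}
6 + H = {6, 23}
7 + H = {7, 24}
8 + H = {8, 25}
9 + H = {9, 26}
10 + H = {10, 27}
11 + H = {11, 28}
12 + H = {12, 29}
13 + H = {13, 30}
14 + H = {14, 31}
15 + H = {15, 32}
16 + H = {16, 33}

Cosets: 0+H={0,17}; 1+H={1,18}; 2+H={2,19}; 3+H={3,20}; 4+H={4,21}; 5+H={5,22}; 6+H={6,23}; 7+H={7,24}; 8+H={8,25}; 9+H={9,26}; 10+H={10,27}; 11+H={11,28}; 12+H={12,29}; 13+H={13,30}; 14+H={14,31}; 15+H={15,32}; 16+H={16,33}


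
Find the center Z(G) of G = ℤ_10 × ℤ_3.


Z(G) = {g ∈ G | gx = xg for all x ∈ G}
Direct product of abelian groups is abelian, so Z(G) = G

Z(ℤ_10 × ℤ_3) = ℤ_10 × ℤ_3


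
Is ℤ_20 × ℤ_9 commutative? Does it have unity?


Direct product ring; commutative with unity (1,1); but (1,0)·(0,1) = (0,0) gives zero divisors, so not an integral domain
Commutative: Yes
Integral domain: No
Has unity: Yes

ℤ_20 × ℤ_9: Commutative=Yes, Unity=Yes


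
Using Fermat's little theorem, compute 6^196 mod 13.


Fermat's little theorem: if p is prime and gcd(a,p)=1, then a^(p-1) ≡ 1 (mod p)
p = 13 is prime, gcd(6,13) = 1
Reduce exponent: 196 mod 12 = 4
So 6^196 ≡ 6^4 (mod 13)
6^4 mod 13 = 9

6^196 ≡ 9 (mod 13)


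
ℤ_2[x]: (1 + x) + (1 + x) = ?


Add coefficients mod 2:
x^0: 1 + 1 = 0 (mod 2)
x^1: 1 + 1 = 0 (mod 2)
Result: 0

f + g = 0


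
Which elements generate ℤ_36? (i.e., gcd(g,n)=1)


g generates ℤ_n iff gcd(g,n) = 1
Prime factors of 36: 2, 3
Generators are g ∈ {1,...,35} not divisible by any of these primes.
Generators: {1, 5, 7, 11, 13, 17, 19, 23, 25, 29, 31, 35}
Number of generators = φ(36) = 12

Generators of ℤ_36 = {1, 5, 7, 11, 13, 17, 19, 23, 25, 29, 31, 35}


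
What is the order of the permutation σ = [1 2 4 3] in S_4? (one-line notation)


Cycle decomposition: (3 4)
Cycle lengths: 2
Order = lcm(2) = 2

ord(σ) = 2


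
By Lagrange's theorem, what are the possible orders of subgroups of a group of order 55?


Lagrange's theorem: |H| divides |G|
|G| = 55
Divisors of 55: 1, 5, 11, 55

Possible subgroup orders: {1, 5, 11, 55}


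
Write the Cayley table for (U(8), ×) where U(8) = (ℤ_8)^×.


Elements: {1, 3, 5, 7}
Operation: multiplication mod 8
Entry (a, b) = (a × b) mod 8

Cayley table:
  | 1 | 3 | 5 | 7
1 | 1 | 3 | 5 | 7
3 | 3 | 1 | 7 | 5
5 | 5 | 7 | 1 | 3
7 | 7 | 5 | 3 | 1


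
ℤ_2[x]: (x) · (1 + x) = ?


Expand and collect like terms; reduce coefficients mod 2:
x^0: 0·1 = 0 ≡ 0 (mod 2)
x^1: 0·1 + 1·1 = 1 ≡ 1 (mod 2)
x^2: 1·1 = 1 ≡ 1 (mod 2)
Result: x + x^2

f · g = x + x^2


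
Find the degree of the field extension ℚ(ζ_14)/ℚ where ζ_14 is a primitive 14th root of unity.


[ℚ(ζ_n):ℚ] = deg Φ_n(x) = φ(n). Here φ(14) = 6

[ℚ(ζ_14)/ℚ where ζ_14 is a primitive 14th root of unity] = 6


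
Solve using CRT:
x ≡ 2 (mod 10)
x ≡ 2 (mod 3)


m₁ = 10, m₂ = 3, gcd = 1, so CRT applies. M = m₁·m₂ = 30
Let M₁ = M/m₁ = 3, M₂ = M/m₂ = 10
Find y₁ ≡ M₁⁻¹ (mod m₁): 3⁻¹ ≡ 7 (mod 10)
Find y₂ ≡ M₂⁻¹ (mod m₂): 10⁻¹ ≡ 1 (mod 3)
x = a₁·M₁·y₁ + a₂·M₂·y₂ = 2·3·7 + 2·10·1 = 62
Reduce mod 30: x ≡ 2
Check: 2 mod 10 = 2 ✓, 2 mod 3 = 2 ✓

x ≡ 2 (mod 30)


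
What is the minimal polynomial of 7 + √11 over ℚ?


Let α = 7 + √11. Then α - 7 = √11, so (α - 7)² = 11, giving α² - 14α + 38 = 0. Degree 2 and α ∉ ℚ, so this is the minimal polynomial.

Minimal polynomial: x² - 14x + 38


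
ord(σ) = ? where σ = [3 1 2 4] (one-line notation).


Cycle decomposition: (1 3 2)
Cycle lengths: 3
Order = lcm(3) = 3

ord(σ) = 3


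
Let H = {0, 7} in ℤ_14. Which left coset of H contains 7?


7 + H = {7 + h (mod 14) : h ∈ H}
7+0=7, 7+7=0
7 + H = {0, 7} = 0 + H

7 + H = {0, 7}


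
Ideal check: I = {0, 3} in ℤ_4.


Check ideal conditions for I = {0, 3} in ℤ_4:
(1) I is an additive subgroup? No
(2) For r ∈ ℤ_4 and a ∈ I: r·a ∈ I? No  [counterexample: r=2, a=3, r·a mod 4 = 2 ∉ I]

No, I is not an ideal of ℤ_4


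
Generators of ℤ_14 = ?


g generates ℤ_n iff gcd(g,n) = 1
Checking each g ∈ {1,...,13}:
gcd(1,14) = 1
gcd(2,14) = 2
gcd(3,14) = 1
gcd(4,14) = 2
gcd(5,14) = 1
gcd(6,14) = 2
gcd(7,14) = 7
gcd(8,14) = 2
gcd(9,14) = 1
gcd(10,14) = 2
gcd(11,14) = 1
gcd(12,14) = 2
gcd(13,14) = 1
Generators: {1, 3, 5, 9, 11, 13}
Number of generators = φ(14) = 6

Generators of ℤ_14 = {1, 3, 5, 9, 11, 13}


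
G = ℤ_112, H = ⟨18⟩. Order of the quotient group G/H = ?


|⟨18⟩| = n / gcd(18, 112) = 112 / 2 = 56
H is normal (ℤ_112 is abelian).
|G/H| = |G| / |H| = 112 / 56 = 2

|G/H| = 2


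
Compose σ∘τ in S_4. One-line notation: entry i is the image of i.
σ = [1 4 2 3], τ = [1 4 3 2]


σ∘τ: apply τ first, then σ
1 →τ 1 →σ 1
2 →τ 4 →σ 3
3 →τ 3 →σ 2
4 →τ 2 →σ 4

σ∘τ = [1 3 2 4]


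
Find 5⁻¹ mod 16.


Use the extended Euclidean algorithm to write 1 = 5·s + 16·t; then s mod 16 is the inverse.
Euclidean algorithm:
  5 = 0·16 + 5
  16 = 3·5 + 1
  5 = 5·1 + 0
gcd(5,16) = 1
Back-substitution gives: 5·(-3) + 16·(1) = 1
So 5⁻¹ ≡ -3 ≡ 13 (mod 16)
Check: 5 × 13 = 65 ≡ 1 (mod 16) ✓

5⁻¹ ≡ 13 (mod 16)


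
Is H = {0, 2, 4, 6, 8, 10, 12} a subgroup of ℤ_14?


Subgroup test for H = {0, 2, 4, 6, 8, 10, 12} in (ℤ_14, +):
(1) 0 ∈ H? Yes
(2) Closure: for all a,b ∈ H, (a+b) mod 14 ∈ H? Yes
(3) Inverses: for all a ∈ H, -a mod 14 ∈ H? Yes

Yes, H is a subgroup of ℤ_14


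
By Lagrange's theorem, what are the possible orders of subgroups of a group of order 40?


Lagrange's theorem: |H| divides |G|
|G| = 40
Divisors of 40: 1, 2, 4, 5, 8, 10, 20, 40

Possible subgroup orders: {1, 2, 4, 5, 8, 10, 20, 40}


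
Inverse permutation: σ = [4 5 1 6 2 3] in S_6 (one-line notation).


To find σ⁻¹, swap domain and range:
σ(1) = 4 → σ⁻¹(4) = 1
σ(2) = 5 → σ⁻¹(5) = 2
σ(3) = 1 → σ⁻¹(1) = 3
σ(4) = 6 → σ⁻¹(6) = 4
σ(5) = 2 → σ⁻¹(2) = 5
σ(6) = 3 → σ⁻¹(3) = 6

σ⁻¹ = [3 5 6 1 2 4]


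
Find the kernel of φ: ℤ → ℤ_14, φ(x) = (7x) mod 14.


Kernel = preimage of identity
ker(φ) = {x ∈ ℤ : 7x ≡ 0 (mod 14)}. gcd(7,14) = 7, so 7x ≡ 0 (mod 14) ⟺ x ≡ 0 (mod 14/7 = 2). Hence ker(φ) = 2ℤ

ker(φ) = 2ℤ


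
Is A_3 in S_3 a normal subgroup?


H = A_3 in S_3
A_3 has index 2 in S_3, and every subgroup of index 2 is normal

Yes, normal subgroup


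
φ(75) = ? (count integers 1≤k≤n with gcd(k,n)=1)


Factor n: 75 = 3 × 5^2
φ(n) = n · ∏(1 - 1/p) over distinct primes p | n
φ(75) = 75 · (1 - 1/3) · (1 - 1/5) = 40

φ(75) = 40


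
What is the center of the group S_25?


Z(G) = {g ∈ G | gx = xg for all x ∈ G}
S_n is non-abelian for n ≥ 3; Z(S_25) is trivial

Z(S_25) = {e}


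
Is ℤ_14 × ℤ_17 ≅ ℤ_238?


Comparing ℤ_14 × ℤ_17 and ℤ_238:
gcd(14,17) = 1, so ℤ_14 × ℤ_17 ≅ ℤ_238 (CRT)

Yes, ℤ_14 × ℤ_17 ≅ ℤ_238


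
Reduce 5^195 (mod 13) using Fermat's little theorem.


Fermat's little theorem: if p is prime and gcd(a,p)=1, then a^(p-1) ≡ 1 (mod p)
p = 13 is prime, gcd(5,13) = 1
Reduce exponent: 195 mod 12 = 3
So 5^195 ≡ 5^3 (mod 13)
5^3 mod 13 = 8

5^195 ≡ 8 (mod 13)


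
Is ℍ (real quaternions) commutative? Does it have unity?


quaternion multiplication is non-commutative (ij = k ≠ ji = -k); has unity 1; a division ring but not an integral domain since integral domains are commutative by convention
Commutative: No
Integral domain: No
Has unity: Yes

ℍ (real quaternions): Commutative=No, Unity=Yes


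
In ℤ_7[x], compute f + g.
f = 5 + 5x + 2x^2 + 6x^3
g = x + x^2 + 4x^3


Add coefficients mod 7:
x^0: 5 + 0 = 5 (mod 7)
x^1: 5 + 1 = 6 (mod 7)
x^2: 2 + 1 = 3 (mod 7)
x^3: 6 + 4 = 3 (mod 7)
Result: 5 + 6x + 3x^2 + 3x^3

f + g = 5 + 6x + 3x^2 + 3x^3


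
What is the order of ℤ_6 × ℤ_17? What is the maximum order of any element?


|ℤ_6 × ℤ_17| = 6 × 17 = 102
Max element order = lcm(6,17) = 102
Cyclic? Yes (gcd=1)

|ℤ_6×ℤ_17| = 102, max element order = 102


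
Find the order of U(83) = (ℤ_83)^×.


U(n) is the group of units mod n; |U(n)| = φ(n)
|U(83)| = φ(83) = 82

|U(83) = (ℤ_83)^×| = 82


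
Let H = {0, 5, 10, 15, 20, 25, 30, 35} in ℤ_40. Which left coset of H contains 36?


36 + H = {36 + h (mod 40) : h ∈ H}
36+0=36, 36+5=1, 36+10=6, 36+15=11, 36+20=16, 36+25=21, 36+30=26, 36+35=31
36 + H = {1, 6, 11, 16, 21, 26, 31, 36} = 1 + H

36 + H = {1, 6, 11, 16, 21, 26, 31, 36}


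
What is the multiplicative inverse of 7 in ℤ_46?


Use the extended Euclidean algorithm to write 1 = 7·s + 46·t; then s mod 46 is the inverse.
Euclidean algorithm:
  7 = 0·46 + 7
  46 = 6·7 + 4
  7 = 1·4 + 3
  4 = 1·3 + 1
  3 = 3·1 + 0
gcd(7,46) = 1
Back-substitution gives: 7·(-13) + 46·(2) = 1
So 7⁻¹ ≡ -13 ≡ 33 (mod 46)
Check: 7 × 33 = 231 ≡ 1 (mod 46) ✓

7⁻¹ ≡ 33 (mod 46)


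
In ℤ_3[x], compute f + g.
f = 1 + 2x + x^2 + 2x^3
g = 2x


Add coefficients mod 3:
x^0: 1 + 0 = 1 (mod 3)
x^1: 2 + 2 = 1 (mod 3)
x^2: 1 + 0 = 1 (mod 3)
x^3: 2 + 0 = 2 (mod 3)
Result: 1 + x + x^2 + 2x^3

f + g = 1 + x + x^2 + 2x^3


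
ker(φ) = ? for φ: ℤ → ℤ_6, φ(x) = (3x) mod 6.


Kernel = preimage of identity
ker(φ) = {x ∈ ℤ : 3x ≡ 0 (mod 6)}. gcd(3,6) = 3, so 3x ≡ 0 (mod 6) ⟺ x ≡ 0 (mod 6/3 = 2). Hence ker(φ) = 2ℤ

ker(φ) = 2ℤ


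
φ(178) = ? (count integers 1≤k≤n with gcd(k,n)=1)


Factor n: 178 = 2 × 89
φ(n) = n · ∏(1 - 1/p) over distinct primes p | n
φ(178) = 178 · (1 - 1/2) · (1 - 1/89) = 88

φ(178) = 88


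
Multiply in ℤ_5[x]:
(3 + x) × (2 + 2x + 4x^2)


Expand and collect like terms; reduce coefficients mod 5:
x^0: 3·2 = 6 ≡ 1 (mod 5)
x^1: 3·2 + 1·2 = 8 ≡ 3 (mod 5)
x^2: 3·4 + 1·2 = 14 ≡ 4 (mod 5)
x^3: 1·4 = 4 ≡ 4 (mod 5)
Result: 1 + 3x + 4x^2 + 4x^3

f · g = 1 + 3x + 4x^2 + 4x^3


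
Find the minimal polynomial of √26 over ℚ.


√26 satisfies x² - 26 = 0, irreducible over ℚ since 26 is squarefree

Minimal polynomial: x² - 26


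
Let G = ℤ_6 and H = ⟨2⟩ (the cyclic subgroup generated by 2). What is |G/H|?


|⟨2⟩| = n / gcd(2, 6) = 6 / 2 = 3
H is normal (ℤ_6 is abelian).
|G/H| = |G| / |H| = 6 / 3 = 2

|G/H| = 2


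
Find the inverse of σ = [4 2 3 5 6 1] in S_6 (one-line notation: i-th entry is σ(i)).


To find σ⁻¹, swap domain and range:
σ(1) = 4 → σ⁻¹(4) = 1
σ(2) = 2 → σ⁻¹(2) = 2
σ(3) = 3 → σ⁻¹(3) = 3
σ(4) = 5 → σ⁻¹(5) = 4
σ(5) = 6 → σ⁻¹(6) = 5
σ(6) = 1 → σ⁻¹(1) = 6

σ⁻¹ = [6 2 3 1 4 5]


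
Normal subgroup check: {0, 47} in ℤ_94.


H = {0, 47} in ℤ_94
ℤ_94 is abelian; every subgroup of an abelian group is normal

Yes, normal subgroup


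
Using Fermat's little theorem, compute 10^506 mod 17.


Fermat's little theorem: if p is prime and gcd(a,p)=1, then a^(p-1) ≡ 1 (mod p)
p = 17 is prime, gcd(10,17) = 1
Reduce exponent: 506 mod 16 = 10
So 10^506 ≡ 10^10 (mod 17)
10^10 mod 17 = 2

10^506 ≡ 2 (mod 17)


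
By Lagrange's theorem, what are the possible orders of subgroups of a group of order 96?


Lagrange's theorem: |H| divides |G|
|G| = 96
Divisors of 96: 1, 2, 3, 4, 6, 8, 12, 16, 24, 32, 48, 96

Possible subgroup orders: {1, 2, 3, 4, 6, 8, 12, 16, 24, 32, 48, 96}


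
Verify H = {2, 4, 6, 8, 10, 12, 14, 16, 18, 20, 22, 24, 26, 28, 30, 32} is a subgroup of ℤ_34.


Subgroup test for H = {2, 4, 6, 8, 10, 12, 14, 16, 18, 20, 22, 24, 26, 28, 30, 32} in (ℤ_34, +):
(1) 0 ∈ H? No
(2) Closure: for all a,b ∈ H, (a+b) mod 34 ∈ H? No  [counterexample: 2 + 32 = 0 ∉ H]
(3) Inverses: for all a ∈ H, -a mod 34 ∈ H? Yes

No, H is not a subgroup of ℤ_34


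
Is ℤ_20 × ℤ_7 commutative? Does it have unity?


Direct product ring; commutative with unity (1,1); but (1,0)·(0,1) = (0,0) gives zero divisors, so not an integral domain
Commutative: Yes
Integral domain: No
Has unity: Yes

ℤ_20 × ℤ_7: Commutative=Yes, Unity=Yes


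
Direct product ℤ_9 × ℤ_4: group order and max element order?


|ℤ_9 × ℤ_4| = 9 × 4 = 36
Max element order = lcm(9,4) = 36
Cyclic? Yes (gcd=1)

|ℤ_9×ℤ_4| = 36, max element order = 36


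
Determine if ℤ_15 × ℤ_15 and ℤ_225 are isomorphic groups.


Comparing ℤ_15 × ℤ_15 and ℤ_225:
gcd(15,15) = 15 ≠ 1. Max element order in ℤ_15×ℤ_15 is lcm(15,15) = 15 < 225, so it has no element of order 225

No, ℤ_15 × ℤ_15 ≇ ℤ_225


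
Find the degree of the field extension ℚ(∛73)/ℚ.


∛73 has minimal polynomial x³ - 73 (irreducible over ℚ since 73 is not a perfect cube)

[ℚ(∛73)/ℚ] = 3


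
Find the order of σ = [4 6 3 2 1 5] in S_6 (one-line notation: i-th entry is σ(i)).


Cycle decomposition: (1 4 2 6 5)
Cycle lengths: 5
Order = lcm(5) = 5

ord(σ) = 5


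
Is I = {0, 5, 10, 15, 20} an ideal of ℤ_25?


Check ideal conditions for I = {0, 5, 10, 15, 20} in ℤ_25:
(1) I is an additive subgroup? Yes
(2) For r ∈ ℤ_25 and a ∈ I: r·a ∈ I? Yes

Yes, I is an ideal of ℤ_25


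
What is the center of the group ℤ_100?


Z(G) = {g ∈ G | gx = xg for all x ∈ G}
ℤ_100 is abelian, so Z(G) = G

Z(ℤ_100) = ℤ_100


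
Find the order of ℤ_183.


ℤ_n has n elements.

|ℤ_183| = 183


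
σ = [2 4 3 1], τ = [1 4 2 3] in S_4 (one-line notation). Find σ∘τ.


σ∘τ: apply τ first, then σ
1 →τ 1 →σ 2
2 →τ 4 →σ 1
3 →τ 2 →σ 4
4 →τ 3 →σ 3

σ∘τ = [2 1 4 3]


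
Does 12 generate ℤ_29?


g generates ℤ_n iff gcd(g, n) = 1
gcd(12, 29) = 1
Since gcd = 1, 12 is a generator.

Yes, 12 generates ℤ_29


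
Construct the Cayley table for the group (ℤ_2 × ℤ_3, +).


Elements: {(0,0), (0,1), (0,2), (1,0), (1,1), (1,2)}
Operation: componentwise addition mod (2, 3)
Entry (a, b) = ((a₁+b₁) mod 2, (a₂+b₂) mod 3)

Cayley table:
      | (0,0) | (0,1) | (0,2) | (1,0) | (1,1) | (1,2)
(0,0) | (0,0) | (0,1) | (0,2) | (1,0) | (1,1) | (1,2)
(0,1) | (0,1) | (0,2) | (0,0) | (1,1) | (1,2) | (1,0)
(0,2) | (0,2) | (0,0) | (0,1) | (1,2) | (1,0) | (1,1)
(1,0) | (1,0) | (1,1) | (1,2) | (0,0) | (0,1) | (0,2)
(1,1) | (1,1) | (1,2) | (1,0) | (0,1) | (0,2) | (0,0)
(1,2) | (1,2) | (1,0) | (1,1) | (0,2) | (0,0) | (0,1)


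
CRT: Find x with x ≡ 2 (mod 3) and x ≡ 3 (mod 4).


m₁ = 3, m₂ = 4, gcd = 1, so CRT applies. M = m₁·m₂ = 12
Let M₁ = M/m₁ = 4, M₂ = M/m₂ = 3
Find y₁ ≡ M₁⁻¹ (mod m₁): 4⁻¹ ≡ 1 (mod 3)
Find y₂ ≡ M₂⁻¹ (mod m₂): 3⁻¹ ≡ 3 (mod 4)
x = a₁·M₁·y₁ + a₂·M₂·y₂ = 2·4·1 + 3·3·3 = 35
Reduce mod 12: x ≡ 11
Check: 11 mod 3 = 2 ✓, 11 mod 4 = 3 ✓

x ≡ 11 (mod 12)


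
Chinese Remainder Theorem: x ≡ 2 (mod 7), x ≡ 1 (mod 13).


m₁ = 7, m₂ = 13, gcd = 1, so CRT applies. M = m₁·m₂ = 91
Let M₁ = M/m₁ = 13, M₂ = M/m₂ = 7
Find y₁ ≡ M₁⁻¹ (mod m₁): 13⁻¹ ≡ 6 (mod 7)
Find y₂ ≡ M₂⁻¹ (mod m₂): 7⁻¹ ≡ 2 (mod 13)
x = a₁·M₁·y₁ + a₂·M₂·y₂ = 2·13·6 + 1·7·2 = 170
Reduce mod 91: x ≡ 79
Check: 79 mod 7 = 2 ✓, 79 mod 13 = 1 ✓

x ≡ 79 (mod 91)


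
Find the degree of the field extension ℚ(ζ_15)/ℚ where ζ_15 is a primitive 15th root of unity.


[ℚ(ζ_n):ℚ] = deg Φ_n(x) = φ(n). Here φ(15) = 8

[ℚ(ζ_15)/ℚ where ζ_15 is a primitive 15th root of unity] = 8


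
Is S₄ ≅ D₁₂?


Comparing S₄ and D₁₂:
S₄ has trivial center; D₁₂ has center {e, r⁶}

No, S₄ ≇ D₁₂


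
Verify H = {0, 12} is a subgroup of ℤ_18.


Subgroup test for H = {0, 12} in (ℤ_18, +):
(1) 0 ∈ H? Yes
(2) Closure: for all a,b ∈ H, (a+b) mod 18 ∈ H? No  [counterexample: 12 + 12 = 6 ∉ H]
(3) Inverses: for all a ∈ H, -a mod 18 ∈ H? No

No, H is not a subgroup of ℤ_18


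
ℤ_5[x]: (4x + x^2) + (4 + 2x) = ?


Add coefficients mod 5:
x^0: 0 + 4 = 4 (mod 5)
x^1: 4 + 2 = 1 (mod 5)
x^2: 1 + 0 = 1 (mod 5)
Result: 4 + x + x^2

f + g = 4 + x + x^2


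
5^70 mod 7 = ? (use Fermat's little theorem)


Fermat's little theorem: if p is prime and gcd(a,p)=1, then a^(p-1) ≡ 1 (mod p)
p = 7 is prime, gcd(5,7) = 1
Reduce exponent: 70 mod 6 = 4
So 5^70 ≡ 5^4 (mod 7)
5^4 mod 7 = 2

5^70 ≡ 2 (mod 7)


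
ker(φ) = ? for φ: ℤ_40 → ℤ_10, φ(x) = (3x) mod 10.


Kernel = preimage of identity
ker(φ) = {x ∈ ℤ_40 : 3x ≡ 0 (mod 10)}. Since 10 | 40, φ is well-defined. The kernel is the cyclic subgroup ⟨10⟩ of ℤ_40 (order 4), i.e. {0, 10, 20, 30}

ker(φ) = {0, 10, 20, 30}


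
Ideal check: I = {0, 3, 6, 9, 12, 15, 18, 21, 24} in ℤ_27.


Check ideal conditions for I = {0, 3, 6, 9, 12, 15, 18, 21, 24} in ℤ_27:
(1) I is an additive subgroup? Yes
(2) For r ∈ ℤ_27 and a ∈ I: r·a ∈ I? Yes

Yes, I is an ideal of ℤ_27


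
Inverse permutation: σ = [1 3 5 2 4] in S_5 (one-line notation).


To find σ⁻¹, swap domain and range:
σ(1) = 1 → σ⁻¹(1) = 1
σ(2) = 3 → σ⁻¹(3) = 2
σ(3) = 5 → σ⁻¹(5) = 3
σ(4) = 2 → σ⁻¹(2) = 4
σ(5) = 4 → σ⁻¹(4) = 5

σ⁻¹ = [1 4 2 5 3]


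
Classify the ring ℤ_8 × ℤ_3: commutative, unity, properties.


Direct product ring; commutative with unity (1,1); but (1,0)·(0,1) = (0,0) gives zero divisors, so not an integral domain
Commutative: Yes
Integral domain: No
Has unity: Yes

ℤ_8 × ℤ_3: Commutative=Yes, Unity=Yes


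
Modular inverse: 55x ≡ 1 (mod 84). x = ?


Use the extended Euclidean algorithm to write 1 = 55·s + 84·t; then s mod 84 is the inverse.
Euclidean algorithm:
  55 = 0·84 + 55
  84 = 1·55 + 29
  55 = 1·29 + 26
  29 = 1·26 + 3
  26 = 8·3 + 2
  3 = 1·2 + 1
  2 = 2·1 + 0
gcd(55,84) = 1
Back-substitution gives: 55·(-29) + 84·(19) = 1
So 55⁻¹ ≡ -29 ≡ 55 (mod 84)
Check: 55 × 55 = 3025 ≡ 1 (mod 84) ✓

55⁻¹ ≡ 55 (mod 84)


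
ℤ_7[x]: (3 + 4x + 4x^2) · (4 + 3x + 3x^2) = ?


Expand and collect like terms; reduce coefficients mod 7:
x^0: 3·4 = 12 ≡ 5 (mod 7)
x^1: 3·3 + 4·4 = 25 ≡ 4 (mod 7)
x^2: 3·3 + 4·3 + 4·4 = 37 ≡ 2 (mod 7)
x^3: 4·3 + 4·3 = 24 ≡ 3 (mod 7)
x^4: 4·3 = 12 ≡ 5 (mod 7)
Result: 5 + 4x + 2x^2 + 3x^3 + 5x^4

f · g = 5 + 4x + 2x^2 + 3x^3 + 5x^4


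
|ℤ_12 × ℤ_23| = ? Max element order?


|ℤ_12 × ℤ_23| = 12 × 23 = 276
Max element order = lcm(12,23) = 276
Cyclic? Yes (gcd=1)

|ℤ_12×ℤ_23| = 276, max element order = 276


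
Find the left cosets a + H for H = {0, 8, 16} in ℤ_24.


H = {0, 8, 16}, |H| = 3
Number of cosets = |G|/|H| = 24/3 = 8
0 + H = {0, 8, 16}
1 + H = {1, 9, 17}
2 + H = {2, 10, 18}
3 + H = {3, 11, 19}
4 + H = {4, 12, 20}
5 + H = {5, 13, 21}
6 + H = {6, 14, 22}
7 + H = {7, 15, 23}

Cosets: 0+H={0,8,16}; 1+H={1,9,17}; 2+H={2,10,18}; 3+H={3,11,19}; 4+H={4,12,20}; 5+H={5,13,21}; 6+H={6,14,22}; 7+H={7,15,23}


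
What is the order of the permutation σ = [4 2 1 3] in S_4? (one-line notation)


Cycle decomposition: (1 4 3)
Cycle lengths: 3
Order = lcm(3) = 3

ord(σ) = 3


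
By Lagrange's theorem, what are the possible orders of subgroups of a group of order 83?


Lagrange's theorem: |H| divides |G|
|G| = 83
Divisors of 83: 1, 83

Possible subgroup orders: {1, 83}


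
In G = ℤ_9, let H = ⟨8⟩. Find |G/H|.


|⟨8⟩| = n / gcd(8, 9) = 9 / 1 = 9
H is normal (ℤ_9 is abelian).
|G/H| = |G| / |H| = 9 / 9 = 1

|G/H| = 1


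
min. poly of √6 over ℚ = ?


√6 satisfies x² - 6 = 0, irreducible over ℚ since 6 is squarefree

Minimal polynomial: x² - 6


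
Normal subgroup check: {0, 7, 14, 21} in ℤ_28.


H = {0, 7, 14, 21} in ℤ_28
ℤ_28 is abelian; every subgroup of an abelian group is normal

Yes, normal subgroup


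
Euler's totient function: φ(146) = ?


Factor n: 146 = 2 × 73
φ(n) = n · ∏(1 - 1/p) over distinct primes p | n
φ(146) = 146 · (1 - 1/2) · (1 - 1/73) = 72

φ(146) = 72


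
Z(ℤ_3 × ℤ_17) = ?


Z(G) = {g ∈ G | gx = xg for all x ∈ G}
Direct product of abelian groups is abelian, so Z(G) = G

Z(ℤ_3 × ℤ_17) = ℤ_3 × ℤ_17


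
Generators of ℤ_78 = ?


g generates ℤ_n iff gcd(g,n) = 1
Prime factors of 78: 2, 3, 13
Generators are g ∈ {1,...,77} not divisible by any of these primes.
Generators: {1, 5, 7, 11, 17, 19, 23, 25, 29, 31, 35, 37, 41, 43, 47, 49, 53, 55, 59, 61, 67, 71, 73, 77}
Number of generators = φ(78) = 24

Generators of ℤ_78 = {1, 5, 7, 11, 17, 19, 23, 25, 29, 31, 35, 37, 41, 43, 47, 49, 53, 55, 59, 61, 67, 71, 73, 77}


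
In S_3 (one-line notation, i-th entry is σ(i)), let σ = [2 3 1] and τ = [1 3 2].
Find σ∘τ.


σ∘τ: apply τ first, then σ
1 →τ 1 →σ 2
2 →τ 3 →σ 1
3 →τ 2 →σ 3

σ∘τ = [2 1 3]


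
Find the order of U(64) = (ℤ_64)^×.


U(n) is the group of units mod n; |U(n)| = φ(n)
|U(64)| = φ(64) = 32

|U(64) = (ℤ_64)^×| = 32


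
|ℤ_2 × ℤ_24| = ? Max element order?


|ℤ_2 × ℤ_24| = 2 × 24 = 48
Max element order = lcm(2,24) = 24
Cyclic? No (gcd=2)

|ℤ_2×ℤ_24| = 48, max element order = 24


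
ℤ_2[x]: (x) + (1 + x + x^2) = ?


Add coefficients mod 2:
x^0: 0 + 1 = 1 (mod 2)
x^1: 1 + 1 = 0 (mod 2)
x^2: 0 + 1 = 1 (mod 2)
Result: 1 + x^2

f + g = 1 + x^2


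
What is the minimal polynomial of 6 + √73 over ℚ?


Let α = 6 + √73. Then α - 6 = √73, so (α - 6)² = 73, giving α² - 12α - 37 = 0. Degree 2 and α ∉ ℚ, so this is the minimal polynomial.

Minimal polynomial: x² - 12x - 37


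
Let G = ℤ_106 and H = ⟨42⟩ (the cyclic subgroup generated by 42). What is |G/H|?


|⟨42⟩| = n / gcd(42, 106) = 106 / 2 = 53
H is normal (ℤ_106 is abelian).
|G/H| = |G| / |H| = 106 / 53 = 2

|G/H| = 2


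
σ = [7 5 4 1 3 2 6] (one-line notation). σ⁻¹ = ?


To find σ⁻¹, swap domain and range:
σ(1) = 7 → σ⁻¹(7) = 1
σ(2) = 5 → σ⁻¹(5) = 2
σ(3) = 4 → σ⁻¹(4) = 3
σ(4) = 1 → σ⁻¹(1) = 4
σ(5) = 3 → σ⁻¹(3) = 5
σ(6) = 2 → σ⁻¹(2) = 6
σ(7) = 6 → σ⁻¹(6) = 7

σ⁻¹ = [4 6 5 3 2 7 1]


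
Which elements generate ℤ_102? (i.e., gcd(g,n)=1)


g generates ℤ_n iff gcd(g,n) = 1
Prime factors of 102: 2, 3, 17
Generators are g ∈ {1,...,101} not divisible by any of these primes.
Generators: {1, 5, 7, 11, 13, 19, 23, 25, 29, 31, 35, 37, 41, 43, 47, 49, 53, 55, 59, 61, 65, 67, 71, 73, 77, 79, 83, 89, 91, 95, 97, 101}
Number of generators = φ(102) = 32

Generators of ℤ_102 = {1, 5, 7, 11, 13, 19, 23, 25, 29, 31, 35, 37, 41, 43, 47, 49, 53, 55, 59, 61, 65, 67, 71, 73, 77, 79, 83, 89, 91, 95, 97, 101}


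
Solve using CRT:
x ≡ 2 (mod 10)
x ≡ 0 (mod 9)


m₁ = 10, m₂ = 9, gcd = 1, so CRT applies. M = m₁·m₂ = 90
Let M₁ = M/m₁ = 9, M₂ = M/m₂ = 10
Find y₁ ≡ M₁⁻¹ (mod m₁): 9⁻¹ ≡ 9 (mod 10)
Find y₂ ≡ M₂⁻¹ (mod m₂): 10⁻¹ ≡ 1 (mod 9)
x = a₁·M₁·y₁ + a₂·M₂·y₂ = 2·9·9 + 0·10·1 = 162
Reduce mod 90: x ≡ 72
Check: 72 mod 10 = 2 ✓, 72 mod 9 = 0 ✓

x ≡ 72 (mod 90)


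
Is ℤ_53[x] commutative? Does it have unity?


ℤ_53 is a field (n prime), so ℤ_53[x] is a commutative integral domain with unity
Commutative: Yes
Integral domain: Yes
Has unity: Yes

ℤ_53[x]: Commutative=Yes, Unity=Yes


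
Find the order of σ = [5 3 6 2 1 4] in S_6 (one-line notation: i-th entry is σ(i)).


Cycle decomposition: (1 5) (2 3 6 4)
Cycle lengths: 2, 4
Order = lcm(2, 4) = 4

ord(σ) = 4


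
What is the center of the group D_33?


Z(G) = {g ∈ G | gx = xg for all x ∈ G}
For odd n, Z(D_n) = {e}: no nontrivial rotation commutes with all reflections

Z(D_33) = {e}


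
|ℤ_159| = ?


ℤ_n has n elements.

|ℤ_159| = 159


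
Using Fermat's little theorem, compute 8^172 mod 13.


Fermat's little theorem: if p is prime and gcd(a,p)=1, then a^(p-1) ≡ 1 (mod p)
p = 13 is prime, gcd(8,13) = 1
Reduce exponent: 172 mod 12 = 4
So 8^172 ≡ 8^4 (mod 13)
8^4 mod 13 = 1

8^172 ≡ 1 (mod 13)


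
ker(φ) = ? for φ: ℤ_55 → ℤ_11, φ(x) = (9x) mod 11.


Kernel = preimage of identity
ker(φ) = {x ∈ ℤ_55 : 9x ≡ 0 (mod 11)}. Since 11 | 55, φ is well-defined. The kernel is the cyclic subgroup ⟨11⟩ of ℤ_55 (order 5), i.e. {0, 11, 22, 33, 44}

ker(φ) = {0, 11, 22, 33, 44}


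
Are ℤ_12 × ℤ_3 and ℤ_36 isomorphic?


Comparing ℤ_12 × ℤ_3 and ℤ_36:
gcd(12,3) = 3 ≠ 1. Max element order in ℤ_12×ℤ_3 is lcm(12,3) = 12 < 36, so it has no element of order 36

No, ℤ_12 × ℤ_3 ≇ ℤ_36


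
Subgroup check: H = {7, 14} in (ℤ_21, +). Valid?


Subgroup test for H = {7, 14} in (ℤ_21, +):
(1) 0 ∈ H? No
(2) Closure: for all a,b ∈ H, (a+b) mod 21 ∈ H? No  [counterexample: 7 + 14 = 0 ∉ H]
(3) Inverses: for all a ∈ H, -a mod 21 ∈ H? Yes

No, H is not a subgroup of ℤ_21


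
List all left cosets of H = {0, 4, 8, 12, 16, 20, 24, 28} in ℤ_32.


H = {0, 4, 8, 12, 16, 20, 24, 28}, |H| = 8
Number of cosets = |G|/|H| = 32/8 = 4
0 + H = {0, 4, 8, 12, 16, 20, 24, 28}
1 + H = {1, 5, 9, 13, 17, 21, 25, 29}
2 + H = {2, 6, 10, 14, 18, 22, 26, 30}
3 + H = {3, 7, 11, 15, 19, 23, 27, 31}

Cosets: 0+H={0,4,8,12,16,20,24,28}; 1+H={1,5,9,13,17,21,25,29}; 2+H={2,6,10,14,18,22,26,30}; 3+H={3,7,11,15,19,23,27,31}


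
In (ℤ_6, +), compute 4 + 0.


Operation: addition mod 6
4 + 0 = (a + b) mod 6 with a = 4, b = 0

4 + 0 = 4


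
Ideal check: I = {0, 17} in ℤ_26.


Check ideal conditions for I = {0, 17} in ℤ_26:
(1) I is an additive subgroup? No
(2) For r ∈ ℤ_26 and a ∈ I: r·a ∈ I? No  [counterexample: r=2, a=17, r·a mod 26 = 8 ∉ I]

No, I is not an ideal of ℤ_26


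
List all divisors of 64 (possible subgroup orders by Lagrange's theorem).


Lagrange's theorem: |H| divides |G|
|G| = 64
Divisors of 64: 1, 2, 4, 8, 16, 32, 64

Possible subgroup orders: {1, 2, 4, 8, 16, 32, 64}


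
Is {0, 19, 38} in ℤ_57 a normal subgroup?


H = {0, 19, 38} in ℤ_57
ℤ_57 is abelian; every subgroup of an abelian group is normal

Yes, normal subgroup


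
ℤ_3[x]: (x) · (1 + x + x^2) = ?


Expand and collect like terms; reduce coefficients mod 3:
x^0: 0·1 = 0 ≡ 0 (mod 3)
x^1: 0·1 + 1·1 = 1 ≡ 1 (mod 3)
x^2: 0·1 + 1·1 = 1 ≡ 1 (mod 3)
x^3: 1·1 = 1 ≡ 1 (mod 3)
Result: x + x^2 + x^3

f · g = x + x^2 + x^3


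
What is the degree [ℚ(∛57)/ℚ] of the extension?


∛57 has minimal polynomial x³ - 57 (irreducible over ℚ since 57 is not a perfect cube)

[ℚ(∛57)/ℚ] = 3


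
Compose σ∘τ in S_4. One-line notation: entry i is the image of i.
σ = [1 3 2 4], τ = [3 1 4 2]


σ∘τ: apply τ first, then σ
1 →τ 3 →σ 2
2 →τ 1 →σ 1
3 →τ 4 →σ 4
4 →τ 2 →σ 3

σ∘τ = [2 1 4 3]


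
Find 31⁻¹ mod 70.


Use the extended Euclidean algorithm to write 1 = 31·s + 70·t; then s mod 70 is the inverse.
Euclidean algorithm:
  31 = 0·70 + 31
  70 = 2·31 + 8
  31 = 3·8 + 7
  8 = 1·7 + 1
  7 = 7·1 + 0
gcd(31,70) = 1
Back-substitution gives: 31·(-9) + 70·(4) = 1
So 31⁻¹ ≡ -9 ≡ 61 (mod 70)
Check: 31 × 61 = 1891 ≡ 1 (mod 70) ✓

31⁻¹ ≡ 61 (mod 70)


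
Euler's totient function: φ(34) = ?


Factor n: 34 = 2 × 17
φ(n) = n · ∏(1 - 1/p) over distinct primes p | n
φ(34) = 34 · (1 - 1/2) · (1 - 1/17) = 16

φ(34) = 16


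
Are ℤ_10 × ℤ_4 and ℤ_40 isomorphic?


Comparing ℤ_10 × ℤ_4 and ℤ_40:
gcd(10,4) = 2 ≠ 1. Max element order in ℤ_10×ℤ_4 is lcm(10,4) = 20 < 40, so it has no element of order 40

No, ℤ_10 × ℤ_4 ≇ ℤ_40


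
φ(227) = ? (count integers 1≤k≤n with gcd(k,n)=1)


Factor n: 227 = 227
φ(n) = n · ∏(1 - 1/p) over distinct primes p | n
φ(227) = 227 · (1 - 1/227) = 226

φ(227) = 226


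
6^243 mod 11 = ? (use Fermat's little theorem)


Fermat's little theorem: if p is prime and gcd(a,p)=1, then a^(p-1) ≡ 1 (mod p)
p = 11 is prime, gcd(6,11) = 1
Reduce exponent: 243 mod 10 = 3
So 6^243 ≡ 6^3 (mod 11)
6^3 mod 11 = 7

6^243 ≡ 7 (mod 11)


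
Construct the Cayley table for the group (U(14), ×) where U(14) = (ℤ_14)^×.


Elements: {1, 3, 5, 9, 11, 13}
Operation: multiplication mod 14
Entry (a, b) = (a × b) mod 14

Cayley table:
   |  1 |  3 |  5 |  9 | 11 | 13
 1 |  1 |  3 |  5 |  9 | 11 | 13
 3 |  3 |  9 |  1 | 13 |  5 | 11
 5 |  5 |  1 | 11 |  3 | 13 |  9
 9 |  9 | 13 |  3 | 11 |  1 |  5
11 | 11 |  5 | 13 |  1 |  9 |  3
13 | 13 | 11 |  9 |  5 |  3 |  1


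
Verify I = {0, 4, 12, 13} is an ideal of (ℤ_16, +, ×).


Check ideal conditions for I = {0, 4, 12, 13} in ℤ_16:
(1) I is an additive subgroup? No
(2) For r ∈ ℤ_16 and a ∈ I: r·a ∈ I? No  [counterexample: r=2, a=4, r·a mod 16 = 8 ∉ I]

No, I is not an ideal of ℤ_16


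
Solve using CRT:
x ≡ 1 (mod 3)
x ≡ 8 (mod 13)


m₁ = 3, m₂ = 13, gcd = 1, so CRT applies. M = m₁·m₂ = 39
Let M₁ = M/m₁ = 13, M₂ = M/m₂ = 3
Find y₁ ≡ M₁⁻¹ (mod m₁): 13⁻¹ ≡ 1 (mod 3)
Find y₂ ≡ M₂⁻¹ (mod m₂): 3⁻¹ ≡ 9 (mod 13)
x = a₁·M₁·y₁ + a₂·M₂·y₂ = 1·13·1 + 8·3·9 = 229
Reduce mod 39: x ≡ 34
Check: 34 mod 3 = 1 ✓, 34 mod 13 = 8 ✓

x ≡ 34 (mod 39)


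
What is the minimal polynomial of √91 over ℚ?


√91 satisfies x² - 91 = 0, irreducible over ℚ since 91 is squarefree

Minimal polynomial: x² - 91


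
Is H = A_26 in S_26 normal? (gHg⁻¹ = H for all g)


H = A_26 in S_26
A_26 has index 2 in S_26, and every subgroup of index 2 is normal

Yes, normal subgroup


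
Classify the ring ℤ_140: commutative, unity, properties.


ℤ_140 is a commutative ring with unity 1; 140 = 2×70 is composite, so 2·70 ≡ 0 gives zero divisors (not an integral domain)
Commutative: Yes
Integral domain: No
Has unity: Yes

ℤ_140: Commutative=Yes, Unity=Yes


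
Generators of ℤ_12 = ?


g generates ℤ_n iff gcd(g,n) = 1
Checking each g ∈ {1,...,11}:
gcd(1,12) = 1
gcd(2,12) = 2
gcd(3,12) = 3
gcd(4,12) = 4
gcd(5,12) = 1
gcd(6,12) = 6
gcd(7,12) = 1
gcd(8,12) = 4
gcd(9,12) = 3
gcd(10,12) = 2
gcd(11,12) = 1
Generators: {1, 5, 7, 11}
Number of generators = φ(12) = 4

Generators of ℤ_12 = {1, 5, 7, 11}


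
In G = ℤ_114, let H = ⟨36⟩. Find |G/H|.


|⟨36⟩| = n / gcd(36, 114) = 114 / 6 = 19
H is normal (ℤ_114 is abelian).
|G/H| = |G| / |H| = 114 / 19 = 6

|G/H| = 6


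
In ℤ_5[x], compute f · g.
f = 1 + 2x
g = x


Expand and collect like terms; reduce coefficients mod 5:
x^0: 1·0 = 0 ≡ 0 (mod 5)
x^1: 1·1 + 2·0 = 1 ≡ 1 (mod 5)
x^2: 2·1 = 2 ≡ 2 (mod 5)
Result: x + 2x^2

f · g = x + 2x^2


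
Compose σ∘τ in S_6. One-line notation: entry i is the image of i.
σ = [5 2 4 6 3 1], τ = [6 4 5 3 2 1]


σ∘τ: apply τ first, then σ
1 →τ 6 →σ 1
2 →τ 4 →σ 6
3 →τ 5 →σ 3
4 →τ 3 →σ 4
5 →τ 2 →σ 2
6 →τ 1 →σ 5

σ∘τ = [1 6 3 4 2 5]


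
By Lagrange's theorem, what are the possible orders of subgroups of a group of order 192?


Lagrange's theorem: |H| divides |G|
|G| = 192
Divisors of 192: 1, 2, 3, 4, 6, 8, 12, 16, 24, 32, 48, 64, 96, 192

Possible subgroup orders: {1, 2, 3, 4, 6, 8, 12, 16, 24, 32, 48, 64, 96, 192}


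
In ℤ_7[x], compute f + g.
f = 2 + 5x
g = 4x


Add coefficients mod 7:
x^0: 2 + 0 = 2 (mod 7)
x^1: 5 + 4 = 2 (mod 7)
Result: 2 + 2x

f + g = 2 + 2x


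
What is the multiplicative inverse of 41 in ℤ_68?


Use the extended Euclidean algorithm to write 1 = 41·s + 68·t; then s mod 68 is the inverse.
Euclidean algorithm:
  41 = 0·68 + 41
  68 = 1·41 + 27
  41 = 1·27 + 14
  27 = 1·14 + 13
  14 = 1·13 + 1
  13 = 13·1 + 0
gcd(41,68) = 1
Back-substitution gives: 41·(5) + 68·(-3) = 1
So 41⁻¹ ≡ 5 ≡ 5 (mod 68)
Check: 41 × 5 = 205 ≡ 1 (mod 68) ✓

41⁻¹ ≡ 5 (mod 68)


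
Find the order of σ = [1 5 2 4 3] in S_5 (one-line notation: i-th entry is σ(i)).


Cycle decomposition: (2 5 3)
Cycle lengths: 3
Order = lcm(3) = 3

ord(σ) = 3


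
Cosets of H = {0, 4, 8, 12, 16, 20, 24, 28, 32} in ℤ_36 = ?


H = {0, 4, 8, 12, 16, 20, 24, 28, 32}, |H| = 9
Number of cosets = |G|/|H| = 36/9 = 4
0 + H = {0, 4, 8, 12, 16, 20, 24, 28, 32}
1 + H = {1, 5, 9, 13, 17, 21, 25, 29, 33}
2 + H = {2, 6, 10, 14, 18, 22, 26, 30, 34}
3 + H = {3, 7, 11, 15, 19, 23, 27, 31, 35}

Cosets: 0+H={0,4,8,12,16,20,24,28,32}; 1+H={1,5,9,13,17,21,25,29,33}; 2+H={2,6,10,14,18,22,26,30,34}; 3+H={3,7,11,15,19,23,27,31,35}


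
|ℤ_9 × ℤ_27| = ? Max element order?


|ℤ_9 × ℤ_27| = 9 × 27 = 243
Max element order = lcm(9,27) = 27
Cyclic? No (gcd=9)

|ℤ_9×ℤ_27| = 243, max element order = 27


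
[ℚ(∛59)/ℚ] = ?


∛59 has minimal polynomial x³ - 59 (irreducible over ℚ since 59 is not a perfect cube)

[ℚ(∛59)/ℚ] = 3


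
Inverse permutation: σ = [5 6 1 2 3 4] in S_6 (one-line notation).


To find σ⁻¹, swap domain and range:
σ(1) = 5 → σ⁻¹(5) = 1
σ(2) = 6 → σ⁻¹(6) = 2
σ(3) = 1 → σ⁻¹(1) = 3
σ(4) = 2 → σ⁻¹(2) = 4
σ(5) = 3 → σ⁻¹(3) = 5
σ(6) = 4 → σ⁻¹(4) = 6

σ⁻¹ = [3 4 5 6 1 2]


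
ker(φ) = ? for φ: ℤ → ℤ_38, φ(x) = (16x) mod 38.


Kernel = preimage of identity
ker(φ) = {x ∈ ℤ : 16x ≡ 0 (mod 38)}. gcd(16,38) = 2, so 16x ≡ 0 (mod 38) ⟺ x ≡ 0 (mod 38/2 = 19). Hence ker(φ) = 19ℤ

ker(φ) = 19ℤ


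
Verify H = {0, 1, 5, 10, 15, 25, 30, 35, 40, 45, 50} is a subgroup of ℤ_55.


Subgroup test for H = {0, 1, 5, 10, 15, 25, 30, 35, 40, 45, 50} in (ℤ_55, +):
(1) 0 ∈ H? Yes
(2) Closure: for all a,b ∈ H, (a+b) mod 55 ∈ H? No  [counterexample: 1 + 1 = 2 ∉ H]
(3) Inverses: for all a ∈ H, -a mod 55 ∈ H? No

No, H is not a subgroup of ℤ_55


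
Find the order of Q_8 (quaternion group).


Q_8 = {±1, ±i, ±j, ±k}
|Q_8| = 8

|Q_8 (quaternion group)| = 8


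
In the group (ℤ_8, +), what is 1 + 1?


Operation: addition mod 8
1 + 1 = (a + b) mod 8 with a = 1, b = 1

1 + 1 = 2


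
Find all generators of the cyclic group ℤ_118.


g generates ℤ_n iff gcd(g,n) = 1
Prime factors of 118: 2, 59
Generators are g ∈ {1,...,117} not divisible by any of these primes.
Generators: {1, 3, 5, 7, 9, 11, 13, 15, 17, 19, 21, 23, 25, 27, 29, 31, 33, 35, 37, 39, 41, 43, 45, 47, 49, 51, 53, 55, 57, 61, 63, 65, 67, 69, 71, 73, 75, 77, 79, 81, 83, 85, 87, 89, 91, 93, 95, 97, 99, 101, 103, 105, 107, 109, 111, 113, 115, 117}
Number of generators = φ(118) = 58

Generators of ℤ_118 = {1, 3, 5, 7, 9, 11, 13, 15, 17, 19, 21, 23, 25, 27, 29, 31, 33, 35, 37, 39, 41, 43, 45, 47, 49, 51, 53, 55, 57, 61, 63, 65, 67, 69, 71, 73, 75, 77, 79, 81, 83, 85, 87, 89, 91, 93, 95, 97, 99, 101, 103, 105, 107, 109, 111, 113, 115, 117}


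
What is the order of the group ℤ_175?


ℤ_n has n elements.

|ℤ_175| = 175


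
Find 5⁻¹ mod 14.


Use the extended Euclidean algorithm to write 1 = 5·s + 14·t; then s mod 14 is the inverse.
Euclidean algorithm:
  5 = 0·14 + 5
  14 = 2·5 + 4
  5 = 1·4 + 1
  4 = 4·1 + 0
gcd(5,14) = 1
Back-substitution gives: 5·(3) + 14·(-1) = 1
So 5⁻¹ ≡ 3 ≡ 3 (mod 14)
Check: 5 × 3 = 15 ≡ 1 (mod 14) ✓

5⁻¹ ≡ 3 (mod 14)


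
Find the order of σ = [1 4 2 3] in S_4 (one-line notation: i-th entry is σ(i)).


Cycle decomposition: (2 4 3)
Cycle lengths: 3
Order = lcm(3) = 3

ord(σ) = 3


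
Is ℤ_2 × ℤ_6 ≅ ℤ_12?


Comparing ℤ_2 × ℤ_6 and ℤ_12:
gcd(2,6) = 2 ≠ 1. Max element order in ℤ_2×ℤ_6 is lcm(2,6) = 6 < 12, so it has no element of order 12

No, ℤ_2 × ℤ_6 ≇ ℤ_12


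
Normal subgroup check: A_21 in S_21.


H = A_21 in S_21
A_21 has index 2 in S_21, and every subgroup of index 2 is normal

Yes, normal subgroup


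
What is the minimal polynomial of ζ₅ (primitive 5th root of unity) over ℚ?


ζ₅ is a root of Φ₅(x) = x⁴ + x³ + x² + x + 1, irreducible over ℚ

Minimal polynomial: x⁴ + x³ + x² + x + 1


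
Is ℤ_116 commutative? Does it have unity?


ℤ_116 is a commutative ring with unity 1; 116 = 2×58 is composite, so 2·58 ≡ 0 gives zero divisors (not an integral domain)
Commutative: Yes
Integral domain: No
Has unity: Yes

ℤ_116: Commutative=Yes, Unity=Yes


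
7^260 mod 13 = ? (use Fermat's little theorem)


Fermat's little theorem: if p is prime and gcd(a,p)=1, then a^(p-1) ≡ 1 (mod p)
p = 13 is prime, gcd(7,13) = 1
Reduce exponent: 260 mod 12 = 8
So 7^260 ≡ 7^8 (mod 13)
7^8 mod 13 = 3

7^260 ≡ 3 (mod 13)


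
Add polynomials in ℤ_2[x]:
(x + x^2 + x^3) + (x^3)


Add coefficients mod 2:
x^0: 0 + 0 = 0 (mod 2)
x^1: 1 + 0 = 1 (mod 2)
x^2: 1 + 0 = 1 (mod 2)
x^3: 1 + 1 = 0 (mod 2)
Result: x + x^2

f + g = x + x^2


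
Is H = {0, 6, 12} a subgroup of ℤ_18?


Subgroup test for H = {0, 6, 12} in (ℤ_18, +):
(1) 0 ∈ H? Yes
(2) Closure: for all a,b ∈ H, (a+b) mod 18 ∈ H? Yes
(3) Inverses: for all a ∈ H, -a mod 18 ∈ H? Yes

Yes, H is a subgroup of ℤ_18


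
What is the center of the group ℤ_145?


Z(G) = {g ∈ G | gx = xg for all x ∈ G}
ℤ_145 is abelian, so Z(G) = G

Z(ℤ_145) = ℤ_145


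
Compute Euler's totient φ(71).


Factor n: 71 = 71
φ(n) = n · ∏(1 - 1/p) over distinct primes p | n
φ(71) = 71 · (1 - 1/71) = 70

φ(71) = 70


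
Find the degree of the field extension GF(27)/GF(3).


GF(27) = GF(3^3), so the extension degree is 3

[GF(27)/GF(3)] = 3


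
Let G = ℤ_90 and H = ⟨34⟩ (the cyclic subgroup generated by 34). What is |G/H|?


|⟨34⟩| = n / gcd(34, 90) = 90 / 2 = 45
H is normal (ℤ_90 is abelian).
|G/H| = |G| / |H| = 90 / 45 = 2

|G/H| = 2


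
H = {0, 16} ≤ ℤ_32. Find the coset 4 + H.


4 + H = {4 + h (mod 32) : h ∈ H}
4+0=4, 4+16=20

4 + H = {4, 20}


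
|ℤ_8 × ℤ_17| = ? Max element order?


|ℤ_8 × ℤ_17| = 8 × 17 = 136
Max element order = lcm(8,17) = 136
Cyclic? Yes (gcd=1)

|ℤ_8×ℤ_17| = 136, max element order = 136


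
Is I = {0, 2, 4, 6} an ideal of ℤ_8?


Check ideal conditions for I = {0, 2, 4, 6} in ℤ_8:
(1) I is an additive subgroup? Yes
(2) For r ∈ ℤ_8 and a ∈ I: r·a ∈ I? Yes

Yes, I is an ideal of ℤ_8


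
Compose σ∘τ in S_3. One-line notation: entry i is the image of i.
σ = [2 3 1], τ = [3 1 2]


σ∘τ: apply τ first, then σ
1 →τ 3 →σ 1
2 →τ 1 →σ 2
3 →τ 2 →σ 3

σ∘τ = [1 2 3]


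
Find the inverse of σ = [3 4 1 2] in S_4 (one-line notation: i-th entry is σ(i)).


To find σ⁻¹, swap domain and range:
σ(1) = 3 → σ⁻¹(3) = 1
σ(2) = 4 → σ⁻¹(4) = 2
σ(3) = 1 → σ⁻¹(1) = 3
σ(4) = 2 → σ⁻¹(2) = 4

σ⁻¹ = [3 4 1 2]


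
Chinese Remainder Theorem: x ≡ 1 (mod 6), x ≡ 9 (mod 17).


m₁ = 6, m₂ = 17, gcd = 1, so CRT applies. M = m₁·m₂ = 102
Let M₁ = M/m₁ = 17, M₂ = M/m₂ = 6
Find y₁ ≡ M₁⁻¹ (mod m₁): 17⁻¹ ≡ 5 (mod 6)
Find y₂ ≡ M₂⁻¹ (mod m₂): 6⁻¹ ≡ 3 (mod 17)
x = a₁·M₁·y₁ + a₂·M₂·y₂ = 1·17·5 + 9·6·3 = 247
Reduce mod 102: x ≡ 43
Check: 43 mod 6 = 1 ✓, 43 mod 17 = 9 ✓

x ≡ 43 (mod 102)
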